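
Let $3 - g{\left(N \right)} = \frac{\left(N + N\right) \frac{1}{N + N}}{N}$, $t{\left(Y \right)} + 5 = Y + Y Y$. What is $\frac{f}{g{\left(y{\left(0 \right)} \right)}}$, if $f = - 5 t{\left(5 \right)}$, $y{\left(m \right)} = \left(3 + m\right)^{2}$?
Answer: $- \frac{1125}{26} \approx -43.269$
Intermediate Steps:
$t{\left(Y \right)} = -5 + Y + Y^{2}$ ($t{\left(Y \right)} = -5 + \left(Y + Y Y\right) = -5 + \left(Y + Y^{2}\right) = -5 + Y + Y^{2}$)
$g{\left(N \right)} = 3 - \frac{1}{N}$ ($g{\left(N \right)} = 3 - \frac{\left(N + N\right) \frac{1}{N + N}}{N} = 3 - \frac{2 N \frac{1}{2 N}}{N} = 3 - 1 \frac{1}{N} = 3 - \frac{1}{N}$)
$f = -125$ ($f = - 5 \left(-5 + 5 + 5^{2}\right) = - 5 \left(-5 + 5 + 25\right) = \left(-5\right) 25 = -125$)
$\frac{f}{g{\left(y{\left(0 \right)} \right)}} = - \frac{125}{3 - \frac{1}{\left(3 + 0\right)^{2}}} = - \frac{125}{3 - \frac{1}{3^{2}}} = - \frac{125}{3 - \frac{1}{9}} = - \frac{125}{\frac{26}{9}} = \left(-125\right) \frac{9}{26} = - \frac{1125}{26}$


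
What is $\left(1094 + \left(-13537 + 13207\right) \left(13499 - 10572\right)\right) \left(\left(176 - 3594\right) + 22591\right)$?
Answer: $-18498417168$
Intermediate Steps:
$\left(1094 + \left(-13537 + 13207\right) \left(13499 - 10572\right)\right) \left(\left(176 - 3594\right) + 22591\right) = \left(1094 - 965910\right) \left(\left(176 - 3594\right) + 22591\right) = \left(1094 - 965910\right) \left(-3418 + 22591\right) = \left(-964816\right) 19173 = -18498417168$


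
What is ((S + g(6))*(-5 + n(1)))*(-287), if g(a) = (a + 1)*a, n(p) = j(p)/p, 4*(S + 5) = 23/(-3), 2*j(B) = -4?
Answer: 845789/12 ≈ 70482.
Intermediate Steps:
j(B) = -2 (j(B) = (½)*(-4) = -2)
S = -83/12 (S = -5 + (23/(-3))/4 = -5 + (23*(-⅓))/4 = -5 + (¼)*(-23/3) = -5 - 23/12 = -83/12 ≈ -6.9167)
n(p) = -2/p
g(a) = a*(1 + a) (g(a) = (1 + a)*a = a*(1 + a))
((S + g(6))*(-5 + n(1)))*(-287) = ((-83/12 + 6*(1 + 6))*(-5 - 2/1))*(-287) = ((-83/12 + 6*7)*(-5 - 2*1))*(-287) = ((-83/12 + 42)*(-5 - 2))*(-287) = ((421/12)*(-7))*(-287) = -2947/12*(-287) = 845789/12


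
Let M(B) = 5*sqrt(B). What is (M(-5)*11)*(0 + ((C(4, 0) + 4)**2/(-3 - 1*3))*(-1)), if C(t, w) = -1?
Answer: 165*I*sqrt(5)/2 ≈ 184.48*I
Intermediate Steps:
(M(-5)*11)*(0 + ((C(4, 0) + 4)**2/(-3 - 1*3))*(-1)) = ((5*sqrt(-5))*11)*(0 + ((-1 + 4)**2/(-3 - 1*3))*(-1)) = ((5*(I*sqrt(5)))*11)*(0 + (3**2/(-3 - 3))*(-1)) = ((5*I*sqrt(5))*11)*(0 + (9/(-6))*(-1)) = (55*I*sqrt(5))*(0 + (9*(-1/6))*(-1)) = (55*I*sqrt(5))*(0 - 3/2*(-1)) = (55*I*sqrt(5))*(0 + 3/2) = (55*I*sqrt(5))*(3/2) = 165*I*sqrt(5)/2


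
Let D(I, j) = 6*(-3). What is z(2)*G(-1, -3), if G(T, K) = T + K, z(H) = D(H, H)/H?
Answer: 36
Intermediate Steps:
D(I, j) = -18
z(H) = -18/H
G(T, K) = K + T
z(2)*G(-1, -3) = (-18/2)*(-3 - 1) = -18*½*(-4) = -9*(-4) = 36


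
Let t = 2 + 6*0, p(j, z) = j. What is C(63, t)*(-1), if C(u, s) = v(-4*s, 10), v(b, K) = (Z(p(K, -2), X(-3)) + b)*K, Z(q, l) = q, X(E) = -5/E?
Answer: -20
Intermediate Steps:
t = 2 (t = 2 + 0 = 2)
v(b, K) = K*(K + b) (v(b, K) = (K + b)*K = K*(K + b))
C(u, s) = 100 - 40*s (C(u, s) = 10*(10 - 4*s) = 100 - 40*s)
C(63, t)*(-1) = (100 - 40*2)*(-1) = (100 - 80)*(-1) = 20*(-1) = -20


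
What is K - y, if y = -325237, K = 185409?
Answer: 510646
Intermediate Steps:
K - y = 185409 - 1*(-325237) = 185409 + 325237 = 510646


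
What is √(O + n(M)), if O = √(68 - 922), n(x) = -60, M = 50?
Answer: √(-60 + I*√854) ≈ 1.8355 + 7.9605*I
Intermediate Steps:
O = I*√854 (O = √(-854) = I*√854 ≈ 29.223*I)
√(O + n(M)) = √(I*√854 - 60) = √(-60 + I*√854)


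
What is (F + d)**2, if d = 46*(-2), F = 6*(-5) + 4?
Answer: 13924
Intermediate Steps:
F = -26 (F = -30 + 4 = -26)
d = -92
(F + d)**2 = (-26 - 92)**2 = (-118)**2 = 13924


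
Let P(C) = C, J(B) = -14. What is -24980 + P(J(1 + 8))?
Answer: -24994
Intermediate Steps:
-24980 + P(J(1 + 8)) = -24980 - 14 = -24994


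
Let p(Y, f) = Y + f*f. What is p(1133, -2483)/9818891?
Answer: 6166422/9818891 ≈ 0.62802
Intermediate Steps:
p(Y, f) = Y + f²
p(1133, -2483)/9818891 = (1133 + (-2483)²)/9818891 = (1133 + 6165289)*(1/9818891) = 6166422*(1/9818891) = 6166422/9818891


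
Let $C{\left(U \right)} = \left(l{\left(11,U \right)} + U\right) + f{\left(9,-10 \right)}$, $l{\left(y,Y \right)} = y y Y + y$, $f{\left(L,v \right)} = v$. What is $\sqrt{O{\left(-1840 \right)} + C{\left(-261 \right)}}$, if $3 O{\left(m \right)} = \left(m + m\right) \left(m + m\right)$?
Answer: $\frac{\sqrt{40340631}}{3} \approx 2117.1$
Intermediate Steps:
$O{\left(m \right)} = \frac{4 m^{2}}{3}$ ($O{\left(m \right)} = \frac{\left(m + m\right) \left(m + m\right)}{3} = \frac{2 m 2 m}{3} = \frac{4 m^{2}}{3}$)
$l{\left(y,Y \right)} = y + Y y^{2}$ ($l{\left(y,Y \right)} = y^{2} Y + y = Y y^{2} + y = y + Y y^{2}$)
$C{\left(U \right)} = 1 + 122 U$ ($C{\left(U \right)} = \left(11 \left(1 + U 11\right) + U\right) - 10 = \left(11 \left(1 + 11 U\right) + U\right) - 10 = \left(\left(11 + 121 U\right) + U\right) - 10 = \left(11 + 122 U\right) - 10 = 1 + 122 U$)
$\sqrt{O{\left(-1840 \right)} + C{\left(-261 \right)}} = \sqrt{\frac{4 \left(-1840\right)^{2}}{3} + \left(1 + 122 \left(-261\right)\right)} = \sqrt{\frac{4}{3} \cdot 3385600 + \left(1 - 31842\right)} = \sqrt{\frac{13542400}{3} - 31841} = \sqrt{\frac{13446877}{3}} = \frac{\sqrt{40340631}}{3}$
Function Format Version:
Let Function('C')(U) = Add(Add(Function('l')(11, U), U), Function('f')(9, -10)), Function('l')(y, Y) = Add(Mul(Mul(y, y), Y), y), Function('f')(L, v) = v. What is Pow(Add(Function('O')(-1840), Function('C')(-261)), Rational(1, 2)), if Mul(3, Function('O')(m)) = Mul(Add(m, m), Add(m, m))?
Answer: Mul(Rational(1, 3), Pow(40340631, Rational(1, 2))) ≈ 2117.1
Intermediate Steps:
Function('O')(m) = Mul(Rational(4, 3), Pow(m, 2)) (Function('O')(m) = Mul(Rational(1, 3), Mul(Add(m, m), Add(m, m))) = Mul(Rational(1, 3), Mul(Mul(2, m), Mul(2, m))) = Mul(Rational(1, 3), Mul(4, Pow(m, 2))) = Mul(Rational(4, 3), Pow(m, 2)))
Function('l')(y, Y) = Add(y, Mul(Y, Pow(y, 2))) (Function('l')(y, Y) = Add(Mul(Pow(y, 2), Y), y) = Add(Mul(Y, Pow(y, 2)), y) = Add(y, Mul(Y, Pow(y, 2))))
Function('C')(U) = Add(1, Mul(122, U)) (Function('C')(U) = Add(Add(Mul(11, Add(1, Mul(U, 11))), U), -10) = Add(Add(Mul(11, Add(1, Mul(11, U))), U), -10) = Add(Add(Add(11, Mul(121, U)), U), -10) = Add(Add(11, Mul(122, U)), -10) = Add(1, Mul(122, U)))
Pow(Add(Function('O')(-1840), Function('C')(-261)), Rational(1, 2)) = Pow(Add(Mul(Rational(4, 3), Pow(-1840, 2)), Add(1, Mul(122, -261))), Rational(1, 2)) = Pow(Add(Mul(Rational(4, 3), 3385600), Add(1, -31842)), Rational(1, 2)) = Pow(Add(Rational(13542400, 3), -31841), Rational(1, 2)) = Pow(Rational(13446877, 3), Rational(1, 2)) = Mul(Rational(1, 3), Pow(40340631, Rational(1, 2)))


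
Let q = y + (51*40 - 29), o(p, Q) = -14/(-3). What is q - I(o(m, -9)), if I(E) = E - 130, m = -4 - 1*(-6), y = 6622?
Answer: 26275/3 ≈ 8758.3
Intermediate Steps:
m = 2 (m = -4 + 6 = 2)
o(p, Q) = 14/3 (o(p, Q) = -14*(-⅓) = 14/3)
I(E) = -130 + E
q = 8633 (q = 6622 + (51*40 - 29) = 6622 + (2040 - 29) = 6622 + 2011 = 8633)
q - I(o(m, -9)) = 8633 - (-130 + 14/3) = 8633 - 1*(-376/3) = 8633 + 376/3 = 26275/3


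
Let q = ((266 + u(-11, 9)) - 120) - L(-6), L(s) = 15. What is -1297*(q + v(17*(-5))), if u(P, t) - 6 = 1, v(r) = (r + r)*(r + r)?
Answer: -37662286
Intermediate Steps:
v(r) = 4*r**2 (v(r) = (2*r)*(2*r) = 4*r**2)
u(P, t) = 7 (u(P, t) = 6 + 1 = 7)
q = 138 (q = ((266 + 7) - 120) - 1*15 = (273 - 120) - 15 = 153 - 15 = 138)
-1297*(q + v(17*(-5))) = -1297*(138 + 4*(17*(-5))**2) = -1297*(138 + 4*(-85)**2) = -1297*(138 + 4*7225) = -1297*(138 + 28900) = -1297*29038 = -37662286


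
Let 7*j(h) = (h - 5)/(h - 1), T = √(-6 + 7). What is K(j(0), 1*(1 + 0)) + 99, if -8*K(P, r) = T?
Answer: 791/8 ≈ 98.875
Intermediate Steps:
T = 1 (T = √1 = 1)
j(h) = (-5 + h)/(7*(-1 + h)) (j(h) = ((h - 5)/(h - 1))/7 = ((-5 + h)/(-1 + h))/7 = (-5 + h)/(7*(-1 + h)))
K(P, r) = -⅛ (K(P, r) = -⅛*1 = -⅛)
K(j(0), 1*(1 + 0)) + 99 = -⅛ + 99 = 791/8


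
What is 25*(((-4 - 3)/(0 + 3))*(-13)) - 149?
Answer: 1828/3 ≈ 609.33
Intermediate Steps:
25*(((-4 - 3)/(0 + 3))*(-13)) - 149 = 25*(-7/3*(-13)) - 149 = 25*(91/3) - 149 = 2275/3 - 149 = 1828/3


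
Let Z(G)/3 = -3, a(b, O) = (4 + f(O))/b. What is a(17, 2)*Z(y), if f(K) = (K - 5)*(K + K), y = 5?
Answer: 72/17 ≈ 4.2353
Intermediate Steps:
f(K) = 2*K*(-5 + K) (f(K) = (-5 + K)*(2*K) = 2*K*(-5 + K))
a(b, O) = (4 + 2*O*(-5 + O))/b
Z(G) = -9 (Z(G) = 3*(-3) = -9)
a(17, 2)*Z(y) = (2*(2 + 2*(-5 + 2))/17)*(-9) = (2*(1/17)*(2 + 2*(-3)))*(-9) = (2*(1/17)*(2 - 6))*(-9) = (2*(1/17)*(-4))*(-9) = -8/17*(-9) = 72/17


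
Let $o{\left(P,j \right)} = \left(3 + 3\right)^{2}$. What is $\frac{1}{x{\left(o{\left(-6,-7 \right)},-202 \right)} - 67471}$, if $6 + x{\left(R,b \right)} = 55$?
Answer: $- \frac{1}{67422} \approx -1.4832 \cdot 10^{-5}$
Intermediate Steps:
$o{\left(P,j \right)} = 36$ ($o{\left(P,j \right)} = 6^{2} = 36$)
$x{\left(R,b \right)} = 49$ ($x{\left(R,b \right)} = -6 + 55 = 49$)
$\frac{1}{x{\left(o{\left(-6,-7 \right)},-202 \right)} - 67471} = \frac{1}{49 - 67471} = \frac{1}{-67422} = - \frac{1}{67422}$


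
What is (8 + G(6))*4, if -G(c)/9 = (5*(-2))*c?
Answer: 2192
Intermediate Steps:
G(c) = 90*c (G(c) = -9*5*(-2)*c = -(-90)*c = 90*c)
(8 + G(6))*4 = (8 + 90*6)*4 = (8 + 540)*4 = 548*4 = 2192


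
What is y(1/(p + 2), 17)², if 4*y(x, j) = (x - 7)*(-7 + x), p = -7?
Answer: 104976/625 ≈ 167.96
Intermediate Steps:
y(x, j) = (-7 + x)²/4 (y(x, j) = ((x - 7)*(-7 + x))/4 = ((-7 + x)*(-7 + x))/4 = (-7 + x)²/4)
y(1/(p + 2), 17)² = ((-7 + 1/(-7 + 2))²/4)² = ((-7 + 1/(-5))²/4)² = ((-7 - ⅕)²/4)² = ((-36/5)²/4)² = ((¼)*(1296/25))² = (324/25)² = 104976/625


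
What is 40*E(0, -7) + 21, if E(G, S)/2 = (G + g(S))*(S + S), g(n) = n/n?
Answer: -1099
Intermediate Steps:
g(n) = 1
E(G, S) = 4*S*(1 + G) (E(G, S) = 2*((G + 1)*(S + S)) = 2*((1 + G)*(2*S)) = 2*(2*S*(1 + G)) = 4*S*(1 + G))
40*E(0, -7) + 21 = 40*(4*(-7)*(1 + 0)) + 21 = 40*(4*(-7)*1) + 21 = 40*(-28) + 21 = -1120 + 21 = -1099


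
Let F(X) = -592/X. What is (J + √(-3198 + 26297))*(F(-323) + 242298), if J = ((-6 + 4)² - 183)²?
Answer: 2507619848686/323 + 78262846*√23099/323 ≈ 7.8004e+9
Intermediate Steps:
J = 32041 (J = ((-2)² - 183)² = (4 - 183)² = (-179)² = 32041)
(J + √(-3198 + 26297))*(F(-323) + 242298) = (32041 + √(-3198 + 26297))*(-592/(-323) + 242298) = (32041 + √23099)*(-592*(-1/323) + 242298) = (32041 + √23099)*(592/323 + 242298) = (32041 + √23099)*(78262846/323) = 2507619848686/323 + 78262846*√23099/323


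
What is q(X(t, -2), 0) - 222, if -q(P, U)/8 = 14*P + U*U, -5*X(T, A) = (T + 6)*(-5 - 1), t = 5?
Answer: -8502/5 ≈ -1700.4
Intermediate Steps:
X(T, A) = 36/5 + 6*T/5 (X(T, A) = -(T + 6)*(-5 - 1)/5 = -(6 + T)*(-6)/5 = -(-36 - 6*T)/5 = 36/5 + 6*T/5)
q(P, U) = -112*P - 8*U² (q(P, U) = -8*(14*P + U*U) = -8*(14*P + U²) = -8*(U² + 14*P) = -112*P - 8*U²)
q(X(t, -2), 0) - 222 = (-112*(36/5 + (6/5)*5) - 8*0²) - 222 = (-112*(36/5 + 6) - 8*0) - 222 = (-112*66/5 + 0) - 222 = (-7392/5 + 0) - 222 = -7392/5 - 222 = -8502/5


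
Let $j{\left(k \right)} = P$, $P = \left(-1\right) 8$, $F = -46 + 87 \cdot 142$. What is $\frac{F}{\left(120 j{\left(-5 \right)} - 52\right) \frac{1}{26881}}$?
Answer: $- \frac{82712837}{253} \approx -3.2693 \cdot 10^{5}$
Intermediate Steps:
$F = 12308$ ($F = -46 + 12354 = 12308$)
$P = -8$
$j{\left(k \right)} = -8$
$\frac{F}{\left(120 j{\left(-5 \right)} - 52\right) \frac{1}{26881}} = \frac{12308}{\left(120 \left(-8\right) - 52\right) \frac{1}{26881}} = \frac{12308}{\left(-960 - 52\right) \frac{1}{26881}} = \frac{12308}{\left(-1012\right) \frac{1}{26881}} = \frac{12308}{- \frac{1012}{26881}} = 12308 \left(- \frac{26881}{1012}\right) = - \frac{82712837}{253}$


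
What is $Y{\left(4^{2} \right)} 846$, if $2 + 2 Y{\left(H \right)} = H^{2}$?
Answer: $107442$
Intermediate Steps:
$Y{\left(H \right)} = -1 + \frac{H^{2}}{2}$
$Y{\left(4^{2} \right)} 846 = \left(-1 + \frac{\left(4^{2}\right)^{2}}{2}\right) 846 = \left(-1 + \frac{16^{2}}{2}\right) 846 = \left(-1 + \frac{1}{2} \cdot 256\right) 846 = \left(-1 + 128\right) 846 = 127 \cdot 846 = 107442$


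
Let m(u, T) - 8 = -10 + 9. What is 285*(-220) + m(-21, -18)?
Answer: -62693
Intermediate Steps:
m(u, T) = 7 (m(u, T) = 8 + (-10 + 9) = 8 - 1 = 7)
285*(-220) + m(-21, -18) = 285*(-220) + 7 = -62700 + 7 = -62693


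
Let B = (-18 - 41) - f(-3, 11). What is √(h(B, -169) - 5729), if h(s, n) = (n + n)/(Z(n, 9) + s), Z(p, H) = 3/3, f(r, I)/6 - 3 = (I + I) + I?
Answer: 8*I*√1679757/137 ≈ 75.682*I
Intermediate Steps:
f(r, I) = 18 + 18*I (f(r, I) = 18 + 6*((I + I) + I) = 18 + 6*(2*I + I) = 18 + 6*(3*I) = 18 + 18*I)
Z(p, H) = 1 (Z(p, H) = 3*(⅓) = 1)
B = -275 (B = (-18 - 41) - (18 + 18*11) = -59 - (18 + 198) = -59 - 1*216 = -59 - 216 = -275)
h(s, n) = 2*n/(1 + s) (h(s, n) = (n + n)/(1 + s) = (2*n)/(1 + s) = 2*n/(1 + s))
√(h(B, -169) - 5729) = √(2*(-169)/(1 - 275) - 5729) = √(2*(-169)/(-274) - 5729) = √(2*(-169)*(-1/274) - 5729) = √(169/137 - 5729) = √(-784704/137) = 8*I*√1679757/137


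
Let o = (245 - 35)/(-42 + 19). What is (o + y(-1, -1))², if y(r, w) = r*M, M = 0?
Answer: 44100/529 ≈ 83.365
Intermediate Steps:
y(r, w) = 0 (y(r, w) = r*0 = 0)
o = -210/23 (o = 210/(-23) = 210*(-1/23) = -210/23 ≈ -9.1304)
(o + y(-1, -1))² = (-210/23 + 0)² = (-210/23)² = 44100/529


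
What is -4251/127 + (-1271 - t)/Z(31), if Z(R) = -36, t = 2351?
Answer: 153479/2286 ≈ 67.139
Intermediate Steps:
-4251/127 + (-1271 - t)/Z(31) = -4251/127 + (-1271 - 1*2351)/(-36) = -4251*1/127 + (-1271 - 2351)*(-1/36) = -4251/127 - 3622*(-1/36) = -4251/127 + 1811/18 = 153479/2286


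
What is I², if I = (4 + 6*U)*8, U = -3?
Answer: 12544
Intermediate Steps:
I = -112 (I = (4 + 6*(-3))*8 = (4 - 18)*8 = -14*8 = -112)
I² = (-112)² = 12544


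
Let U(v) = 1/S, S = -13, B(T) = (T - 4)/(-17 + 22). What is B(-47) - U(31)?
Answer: -658/65 ≈ -10.123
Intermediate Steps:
B(T) = -4/5 + T/5 (B(T) = (-4 + T)/5 = (-4 + T)*(1/5) = -4/5 + T/5)
U(v) = -1/13 (U(v) = 1/(-13) = -1/13)
B(-47) - U(31) = (-4/5 + (1/5)*(-47)) - 1*(-1/13) = (-4/5 - 47/5) + 1/13 = -51/5 + 1/13 = -658/65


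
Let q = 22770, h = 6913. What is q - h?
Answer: 15857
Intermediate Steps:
q - h = 22770 - 1*6913 = 22770 - 6913 = 15857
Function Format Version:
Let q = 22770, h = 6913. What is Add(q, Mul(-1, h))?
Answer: 15857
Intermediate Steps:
Add(q, Mul(-1, h)) = Add(22770, Mul(-1, 6913)) = Add(22770, -6913) = 15857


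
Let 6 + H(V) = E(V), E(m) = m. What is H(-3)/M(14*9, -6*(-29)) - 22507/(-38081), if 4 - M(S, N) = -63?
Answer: 1165240/2551427 ≈ 0.45670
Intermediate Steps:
M(S, N) = 67 (M(S, N) = 4 - 1*(-63) = 4 + 63 = 67)
H(V) = -6 + V
H(-3)/M(14*9, -6*(-29)) - 22507/(-38081) = (-6 - 3)/67 - 22507/(-38081) = -9*1/67 - 22507*(-1/38081) = -9/67 + 22507/38081 = 1165240/2551427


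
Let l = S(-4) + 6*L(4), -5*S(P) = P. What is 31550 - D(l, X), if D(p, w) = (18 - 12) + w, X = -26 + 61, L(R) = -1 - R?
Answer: 31509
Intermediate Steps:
S(P) = -P/5
l = -146/5 (l = -1/5*(-4) + 6*(-1 - 1*4) = 4/5 + 6*(-1 - 4) = 4/5 + 6*(-5) = 4/5 - 30 = -146/5 ≈ -29.200)
X = 35
D(p, w) = 6 + w
31550 - D(l, X) = 31550 - (6 + 35) = 31550 - 1*41 = 31550 - 41 = 31509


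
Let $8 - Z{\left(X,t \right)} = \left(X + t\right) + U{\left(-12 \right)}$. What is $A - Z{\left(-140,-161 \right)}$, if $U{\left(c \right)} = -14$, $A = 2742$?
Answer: $2419$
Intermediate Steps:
$Z{\left(X,t \right)} = 22 - X - t$ ($Z{\left(X,t \right)} = 8 - \left(\left(X + t\right) - 14\right) = 8 - \left(-14 + X + t\right) = 22 - X - t$)
$A - Z{\left(-140,-161 \right)} = 2742 - \left(22 - -140 - -161\right) = 2742 - \left(22 + 140 + 161\right) = 2742 - 323 = 2419$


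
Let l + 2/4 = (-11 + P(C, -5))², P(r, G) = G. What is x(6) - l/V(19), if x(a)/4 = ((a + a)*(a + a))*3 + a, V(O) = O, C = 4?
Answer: 66065/38 ≈ 1738.6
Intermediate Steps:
x(a) = 4*a + 48*a² (x(a) = 4*(((a + a)*(a + a))*3 + a) = 4*(((2*a)*(2*a))*3 + a) = 4*((4*a²)*3 + a) = 4*(12*a² + a) = 4*(a + 12*a²) = 4*a + 48*a²)
l = 511/2 (l = -½ + (-11 - 5)² = -½ + (-16)² = -½ + 256 = 511/2 ≈ 255.50)
x(6) - l/V(19) = 4*6*(1 + 12*6) - 511/(2*19) = 4*6*(1 + 72) - 511/(2*19) = 4*6*73 - 1*511/38 = 1752 - 511/38 = 66065/38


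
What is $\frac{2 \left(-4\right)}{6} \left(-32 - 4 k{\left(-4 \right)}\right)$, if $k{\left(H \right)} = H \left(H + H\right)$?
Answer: $\frac{640}{3} \approx 213.33$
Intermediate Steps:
$k{\left(H \right)} = 2 H^{2}$ ($k{\left(H \right)} = H 2 H = 2 H^{2}$)
$\frac{2 \left(-4\right)}{6} \left(-32 - 4 k{\left(-4 \right)}\right) = \frac{2 \left(-4\right)}{6} \left(-32 - 4 \cdot 2 \left(-4\right)^{2}\right) = \left(-8\right) \frac{1}{6} \left(-32 - 4 \cdot 2 \cdot 16\right) = - \frac{4 \left(-32 - 128\right)}{3} = \left(- \frac{4}{3}\right) \left(-160\right) = \frac{640}{3}$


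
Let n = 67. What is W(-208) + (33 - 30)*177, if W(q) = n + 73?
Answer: 671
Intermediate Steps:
W(q) = 140 (W(q) = 67 + 73 = 140)
W(-208) + (33 - 30)*177 = 140 + (33 - 30)*177 = 140 + 3*177 = 140 + 531 = 671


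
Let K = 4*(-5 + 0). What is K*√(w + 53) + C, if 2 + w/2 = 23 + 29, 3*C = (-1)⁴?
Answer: ⅓ - 60*√17 ≈ -247.05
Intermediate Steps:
K = -20 (K = 4*(-5) = -20)
C = ⅓ (C = (⅓)*(-1)⁴ = (⅓)*1 = ⅓ ≈ 0.33333)
w = 100 (w = -4 + 2*(23 + 29) = -4 + 2*52 = -4 + 104 = 100)
K*√(w + 53) + C = -20*√(100 + 53) + ⅓ = -60*√17 + ⅓ = ⅓ - 60*√17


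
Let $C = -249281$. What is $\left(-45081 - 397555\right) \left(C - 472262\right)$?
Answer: $319380907348$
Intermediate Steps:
$\left(-45081 - 397555\right) \left(C - 472262\right) = \left(-45081 - 397555\right) \left(-249281 - 472262\right) = \left(-442636\right) \left(-721543\right) = 319380907348$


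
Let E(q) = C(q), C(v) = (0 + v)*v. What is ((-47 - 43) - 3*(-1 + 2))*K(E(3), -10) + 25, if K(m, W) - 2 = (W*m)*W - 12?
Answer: -82745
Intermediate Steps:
C(v) = v² (C(v) = v*v = v²)
E(q) = q²
K(m, W) = -10 + m*W² (K(m, W) = 2 + ((W*m)*W - 12) = 2 + (m*W² - 12) = 2 + (-12 + m*W²) = -10 + m*W²)
((-47 - 43) - 3*(-1 + 2))*K(E(3), -10) + 25 = ((-47 - 43) - 3*(-1 + 2))*(-10 + 3²*(-10)²) + 25 = (-90 - 3*1)*(-10 + 9*100) + 25 = (-90 - 3)*(-10 + 900) + 25 = -93*890 + 25 = -82770 + 25 = -82745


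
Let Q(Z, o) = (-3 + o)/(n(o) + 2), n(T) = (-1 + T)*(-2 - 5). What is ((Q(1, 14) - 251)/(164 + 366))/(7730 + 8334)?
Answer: -2235/75773888 ≈ -2.9496e-5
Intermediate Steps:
n(T) = 7 - 7*T (n(T) = (-1 + T)*(-7) = 7 - 7*T)
Q(Z, o) = (-3 + o)/(9 - 7*o) (Q(Z, o) = (-3 + o)/((7 - 7*o) + 2) = (-3 + o)/(9 - 7*o))
((Q(1, 14) - 251)/(164 + 366))/(7730 + 8334) = (((3 - 1*14)/(-9 + 7*14) - 251)/(164 + 366))/(7730 + 8334) = (((3 - 14)/(-9 + 98) - 251)/530)/16064 = ((-11/89 - 251)*(1/530))*(1/16064) = -22350/89*1/530*(1/16064) = -2235/4717*1/16064 = -2235/75773888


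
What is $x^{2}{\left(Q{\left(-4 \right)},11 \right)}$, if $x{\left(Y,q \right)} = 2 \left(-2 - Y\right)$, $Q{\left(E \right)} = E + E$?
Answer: $144$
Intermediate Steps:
$Q{\left(E \right)} = 2 E$
$x{\left(Y,q \right)} = -4 - 2 Y$
$x^{2}{\left(Q{\left(-4 \right)},11 \right)} = \left(-4 - 2 \cdot 2 \left(-4\right)\right)^{2} = \left(-4 - -16\right)^{2} = \left(-4 + 16\right)^{2} = 12^{2} = 144$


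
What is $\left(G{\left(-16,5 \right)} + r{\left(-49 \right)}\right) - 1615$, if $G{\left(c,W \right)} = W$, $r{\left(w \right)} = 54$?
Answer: $-1556$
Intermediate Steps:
$\left(G{\left(-16,5 \right)} + r{\left(-49 \right)}\right) - 1615 = \left(5 + 54\right) - 1615 = 59 - 1615 = -1556$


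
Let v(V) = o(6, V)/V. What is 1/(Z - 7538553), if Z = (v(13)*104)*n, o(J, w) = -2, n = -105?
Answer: -1/7536873 ≈ -1.3268e-7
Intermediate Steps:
v(V) = -2/V
Z = 1680 (Z = (-2/13*104)*(-105) = (-2*1/13*104)*(-105) = -2/13*104*(-105) = -16*(-105) = 1680)
1/(Z - 7538553) = 1/(1680 - 7538553) = 1/(-7536873) = -1/7536873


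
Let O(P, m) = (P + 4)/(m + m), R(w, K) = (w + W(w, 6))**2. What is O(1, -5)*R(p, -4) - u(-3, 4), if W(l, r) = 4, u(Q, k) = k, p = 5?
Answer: -89/2 ≈ -44.500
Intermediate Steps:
R(w, K) = (4 + w)**2 (R(w, K) = (w + 4)**2 = (4 + w)**2)
O(P, m) = (4 + P)/(2*m) (O(P, m) = (4 + P)/((2*m)) = (4 + P)*(1/(2*m)) = (4 + P)/(2*m))
O(1, -5)*R(p, -4) - u(-3, 4) = ((1/2)*(4 + 1)/(-5))*(4 + 5)**2 - 1*4 = ((1/2)*(-1/5)*5)*9**2 - 4 = -1/2*81 - 4 = -81/2 - 4 = -89/2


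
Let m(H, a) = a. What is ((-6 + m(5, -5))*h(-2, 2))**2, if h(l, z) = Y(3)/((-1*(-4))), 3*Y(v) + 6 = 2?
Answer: 121/9 ≈ 13.444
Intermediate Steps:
Y(v) = -4/3 (Y(v) = -2 + (1/3)*2 = -2 + 2/3 = -4/3)
h(l, z) = -1/3 (h(l, z) = -4/(3*((-1*(-4)))) = -4/3/4 = -4/3*1/4 = -1/3)
((-6 + m(5, -5))*h(-2, 2))**2 = ((-6 - 5)*(-1/3))**2 = (-11*(-1/3))**2 = (11/3)**2 = 121/9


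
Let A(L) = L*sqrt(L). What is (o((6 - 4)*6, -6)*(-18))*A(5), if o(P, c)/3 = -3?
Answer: 810*sqrt(5) ≈ 1811.2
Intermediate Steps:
o(P, c) = -9 (o(P, c) = 3*(-3) = -9)
A(L) = L**(3/2)
(o((6 - 4)*6, -6)*(-18))*A(5) = (-9*(-18))*5**(3/2) = 162*(5*sqrt(5)) = 810*sqrt(5)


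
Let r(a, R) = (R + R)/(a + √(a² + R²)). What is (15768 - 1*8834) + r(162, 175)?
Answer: 1213126/175 + 2*√56869/175 ≈ 6934.9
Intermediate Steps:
r(a, R) = 2*R/(a + √(R² + a²)) (r(a, R) = (2*R)/(a + √(R² + a²)) = 2*R/(a + √(R² + a²)))
(15768 - 1*8834) + r(162, 175) = (15768 - 1*8834) + 2*175/(162 + √(175² + 162²)) = (15768 - 8834) + 2*175/(162 + √(30625 + 26244)) = 6934 + 2*175/(162 + √56869) = 6934 + 350/(162 + √56869)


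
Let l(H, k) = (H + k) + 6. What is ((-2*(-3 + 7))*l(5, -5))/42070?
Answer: -24/21035 ≈ -0.0011410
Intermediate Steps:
l(H, k) = 6 + H + k
((-2*(-3 + 7))*l(5, -5))/42070 = ((-2*(-3 + 7))*(6 + 5 - 5))/42070 = (-2*4*6)*(1/42070) = -8*6*(1/42070) = -48*1/42070 = -24/21035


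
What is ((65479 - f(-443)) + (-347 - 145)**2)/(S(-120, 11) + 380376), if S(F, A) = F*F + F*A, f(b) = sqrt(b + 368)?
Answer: 307543/393456 - 5*I*sqrt(3)/393456 ≈ 0.78164 - 2.2011e-5*I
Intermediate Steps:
f(b) = sqrt(368 + b)
S(F, A) = F**2 + A*F
((65479 - f(-443)) + (-347 - 145)**2)/(S(-120, 11) + 380376) = ((65479 - sqrt(368 - 443)) + (-347 - 145)**2)/(-120*(11 - 120) + 380376) = ((65479 - sqrt(-75)) + (-492)**2)/(-120*(-109) + 380376) = ((65479 - 5*I*sqrt(3)) + 242064)/(13080 + 380376) = ((65479 - 5*I*sqrt(3)) + 242064)/393456 = (307543 - 5*I*sqrt(3))*(1/393456) = 307543/393456 - 5*I*sqrt(3)/393456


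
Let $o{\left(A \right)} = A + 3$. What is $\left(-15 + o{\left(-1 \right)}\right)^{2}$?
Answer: $169$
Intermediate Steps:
$o{\left(A \right)} = 3 + A$
$\left(-15 + o{\left(-1 \right)}\right)^{2} = \left(-15 + \left(3 - 1\right)\right)^{2} = \left(-15 + 2\right)^{2} = \left(-13\right)^{2} = 169$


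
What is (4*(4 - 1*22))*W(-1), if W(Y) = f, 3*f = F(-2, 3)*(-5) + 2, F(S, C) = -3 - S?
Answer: -168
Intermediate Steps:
f = 7/3 (f = ((-3 - 1*(-2))*(-5) + 2)/3 = ((-3 + 2)*(-5) + 2)/3 = (-1*(-5) + 2)/3 = (5 + 2)/3 = (⅓)*7 = 7/3 ≈ 2.3333)
W(Y) = 7/3
(4*(4 - 1*22))*W(-1) = (4*(4 - 1*22))*(7/3) = (4*(4 - 22))*(7/3) = (4*(-18))*(7/3) = -72*7/3 = -168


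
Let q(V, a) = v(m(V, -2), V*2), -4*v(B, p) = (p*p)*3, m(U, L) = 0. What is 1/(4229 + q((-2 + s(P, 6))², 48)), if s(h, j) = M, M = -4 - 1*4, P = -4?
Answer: -1/25771 ≈ -3.8803e-5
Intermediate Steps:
v(B, p) = -3*p²/4 (v(B, p) = -p*p*3/4 = -p²*3/4 = -3*p²/4)
M = -8 (M = -4 - 4 = -8)
s(h, j) = -8
q(V, a) = -3*V² (q(V, a) = -3*4*V²/4 = -3*V²)
1/(4229 + q((-2 + s(P, 6))², 48)) = 1/(4229 - 3*(-2 - 8)⁴) = 1/(4229 - 3*((-10)²)²) = 1/(4229 - 3*100²) = 1/(4229 - 3*10000) = 1/(4229 - 30000) = 1/(-25771) = -1/25771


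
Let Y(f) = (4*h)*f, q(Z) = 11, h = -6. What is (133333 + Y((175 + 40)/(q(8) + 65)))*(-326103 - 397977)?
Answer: -1833397350960/19 ≈ -9.6495e+10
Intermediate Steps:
Y(f) = -24*f (Y(f) = (4*(-6))*f = -24*f)
(133333 + Y((175 + 40)/(q(8) + 65)))*(-326103 - 397977) = (133333 - 24*(175 + 40)/(11 + 65))*(-326103 - 397977) = (133333 - 5160/76)*(-724080) = (133333 - 24*215/76)*(-724080) = (133333 - 1290/19)*(-724080) = (2532037/19)*(-724080) = -1833397350960/19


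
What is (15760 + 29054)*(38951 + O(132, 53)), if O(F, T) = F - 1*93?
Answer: 1747297860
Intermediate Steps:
O(F, T) = -93 + F (O(F, T) = F - 93 = -93 + F)
(15760 + 29054)*(38951 + O(132, 53)) = (15760 + 29054)*(38951 + (-93 + 132)) = 44814*(38951 + 39) = 44814*38990 = 1747297860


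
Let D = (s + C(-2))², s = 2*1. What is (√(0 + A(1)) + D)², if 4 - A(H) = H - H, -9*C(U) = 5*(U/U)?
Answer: 109561/6561 ≈ 16.699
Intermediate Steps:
C(U) = -5/9 (C(U) = -5*U/U/9 = -5/9)
A(H) = 4 (A(H) = 4 - (H - H) = 4 - 1*0 = 4 + 0 = 4)
s = 2
D = 169/81 (D = (2 - 5/9)² = (13/9)² = 169/81 ≈ 2.0864)
(√(0 + A(1)) + D)² = (√(0 + 4) + 169/81)² = (√4 + 169/81)² = (2 + 169/81)² = (331/81)² = 109561/6561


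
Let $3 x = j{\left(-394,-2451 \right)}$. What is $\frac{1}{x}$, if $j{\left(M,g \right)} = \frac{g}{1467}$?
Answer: $- \frac{1467}{817} \approx -1.7956$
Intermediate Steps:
$j{\left(M,g \right)} = \frac{g}{1467}$ ($j{\left(M,g \right)} = g \frac{1}{1467} = \frac{g}{1467}$)
$x = - \frac{817}{1467}$ ($x = \frac{\frac{1}{1467} \left(-2451\right)}{3} = \frac{1}{3} \left(- \frac{817}{489}\right) = - \frac{817}{1467} \approx -0.55692$)
$\frac{1}{x} = \frac{1}{- \frac{817}{1467}} = - \frac{1467}{817}$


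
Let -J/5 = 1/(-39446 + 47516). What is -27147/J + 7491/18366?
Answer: 268237011973/6122 ≈ 4.3815e+7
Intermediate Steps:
J = -1/1614 (J = -5/(-39446 + 47516) = -5/8070 = -5*1/8070 = -1/1614 ≈ -0.00061958)
-27147/J + 7491/18366 = -27147/(-1/1614) + 7491/18366 = -27147*(-1614) + 7491*(1/18366) = 43815258 + 2497/6122 = 268237011973/6122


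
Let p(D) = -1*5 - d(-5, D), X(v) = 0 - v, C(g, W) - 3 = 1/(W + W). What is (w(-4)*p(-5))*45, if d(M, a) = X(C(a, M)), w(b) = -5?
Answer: 945/2 ≈ 472.50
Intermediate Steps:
C(g, W) = 3 + 1/(2*W) (C(g, W) = 3 + 1/(W + W) = 3 + 1/(2*W))
X(v) = -v
d(M, a) = -3 - 1/(2*M) (d(M, a) = -(3 + 1/(2*M)) = -3 - 1/(2*M))
p(D) = -21/10 (p(D) = -1*5 - (-3 - 1/2/(-5)) = -5 - (-3 - 1/2*(-1/5)) = -5 - (-3 + 1/10) = -5 - 1*(-29/10) = -5 + 29/10 = -21/10)
(w(-4)*p(-5))*45 = -5*(-21/10)*45 = (21/2)*45 = 945/2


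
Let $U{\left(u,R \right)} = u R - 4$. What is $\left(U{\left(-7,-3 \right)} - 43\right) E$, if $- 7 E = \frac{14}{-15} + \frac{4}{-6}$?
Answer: $- \frac{208}{35} \approx -5.9429$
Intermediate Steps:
$U{\left(u,R \right)} = -4 + R u$ ($U{\left(u,R \right)} = R u - 4 = -4 + R u$)
$E = \frac{8}{35}$ ($E = - \frac{\frac{14}{-15} + \frac{4}{-6}}{7} = - \frac{14 \left(- \frac{1}{15}\right) + 4 \left(- \frac{1}{6}\right)}{7} = - \frac{- \frac{14}{15} - \frac{2}{3}}{7} = \left(- \frac{1}{7}\right) \left(- \frac{8}{5}\right) = \frac{8}{35} \approx 0.22857$)
$\left(U{\left(-7,-3 \right)} - 43\right) E = \left(\left(-4 - -21\right) - 43\right) \frac{8}{35} = \left(\left(-4 + 21\right) - 43\right) \frac{8}{35} = \left(17 - 43\right) \frac{8}{35} = \left(-26\right) \frac{8}{35} = - \frac{208}{35}$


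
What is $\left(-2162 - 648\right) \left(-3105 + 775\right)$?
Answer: $6547300$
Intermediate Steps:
$\left(-2162 - 648\right) \left(-3105 + 775\right) = \left(-2162 - 648\right) \left(-2330\right) = \left(-2810\right) \left(-2330\right) = 6547300$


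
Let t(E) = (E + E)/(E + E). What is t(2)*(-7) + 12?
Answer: 5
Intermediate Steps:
t(E) = 1 (t(E) = (2*E)/((2*E)) = (2*E)*(1/(2*E)) = 1)
t(2)*(-7) + 12 = 1*(-7) + 12 = -7 + 12 = 5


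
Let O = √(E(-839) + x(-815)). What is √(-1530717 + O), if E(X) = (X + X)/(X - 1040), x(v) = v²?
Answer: √(-5404412199597 + 1879*√2345143171187)/1879 ≈ 1236.9*I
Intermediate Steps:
E(X) = 2*X/(-1040 + X) (E(X) = (2*X)/(-1040 + X) = 2*X/(-1040 + X))
O = √2345143171187/1879 (O = √(2*(-839)/(-1040 - 839) + (-815)²) = √(2*(-839)/(-1879) + 664225) = √(2*(-839)*(-1/1879) + 664225) = √(1678/1879 + 664225) = √(1248080453/1879) = √2345143171187/1879 ≈ 815.00)
√(-1530717 + O) = √(-1530717 + √2345143171187/1879)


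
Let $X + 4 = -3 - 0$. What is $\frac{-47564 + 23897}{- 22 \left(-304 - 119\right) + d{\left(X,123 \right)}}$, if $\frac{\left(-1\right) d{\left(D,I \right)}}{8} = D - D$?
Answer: $- \frac{7889}{3102} \approx -2.5432$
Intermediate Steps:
$X = -7$ ($X = -4 - 3 = -7$)
$d{\left(D,I \right)} = 0$ ($d{\left(D,I \right)} = - 8 \left(D - D\right) = \left(-8\right) 0 = 0$)
$\frac{-47564 + 23897}{- 22 \left(-304 - 119\right) + d{\left(X,123 \right)}} = \frac{-47564 + 23897}{- 22 \left(-304 - 119\right) + 0} = - \frac{23667}{\left(-22\right) \left(-423\right) + 0} = - \frac{23667}{9306 + 0} = - \frac{23667}{9306} = \left(-23667\right) \frac{1}{9306} = - \frac{7889}{3102}$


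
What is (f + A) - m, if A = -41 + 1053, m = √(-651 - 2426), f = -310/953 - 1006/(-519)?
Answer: 501340112/494607 - I*√3077 ≈ 1013.6 - 55.471*I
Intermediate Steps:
f = 797828/494607 (f = -310*1/953 - 1006*(-1/519) = -310/953 + 1006/519 = 797828/494607 ≈ 1.6131)
m = I*√3077 (m = √(-3077) = I*√3077 ≈ 55.471*I)
A = 1012
(f + A) - m = (797828/494607 + 1012) - I*√3077 = 501340112/494607 - I*√3077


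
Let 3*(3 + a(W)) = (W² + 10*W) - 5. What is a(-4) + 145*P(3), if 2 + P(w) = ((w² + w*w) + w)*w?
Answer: 26497/3 ≈ 8832.3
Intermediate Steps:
a(W) = -14/3 + W²/3 + 10*W/3 (a(W) = -3 + ((W² + 10*W) - 5)/3 = -3 + (-5 + W² + 10*W)/3 = -3 + (-5/3 + W²/3 + 10*W/3) = -14/3 + W²/3 + 10*W/3)
P(w) = -2 + w*(w + 2*w²) (P(w) = -2 + ((w² + w*w) + w)*w = -2 + ((w² + w²) + w)*w = -2 + (2*w² + w)*w = -2 + (w + 2*w²)*w = -2 + w*(w + 2*w²))
a(-4) + 145*P(3) = (-14/3 + (⅓)*(-4)² + (10/3)*(-4)) + 145*(-2 + 3² + 2*3³) = (-14/3 + (⅓)*16 - 40/3) + 145*(-2 + 9 + 2*27) = (-14/3 + 16/3 - 40/3) + 145*(-2 + 9 + 54) = -38/3 + 145*61 = -38/3 + 8845 = 26497/3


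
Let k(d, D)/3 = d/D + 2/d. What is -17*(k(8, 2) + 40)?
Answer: -3587/4 ≈ -896.75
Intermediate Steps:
k(d, D) = 6/d + 3*d/D (k(d, D) = 3*(d/D + 2/d) = 3*(2/d + d/D) = 6/d + 3*d/D)
-17*(k(8, 2) + 40) = -17*((6/8 + 3*8/2) + 40) = -17*((6*(⅛) + 3*8*(½)) + 40) = -17*((¾ + 12) + 40) = -17*(51/4 + 40) = -17*211/4 = -3587/4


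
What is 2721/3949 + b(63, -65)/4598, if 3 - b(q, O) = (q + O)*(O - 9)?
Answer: 1085323/1650682 ≈ 0.65750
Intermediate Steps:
b(q, O) = 3 - (-9 + O)*(O + q) (b(q, O) = 3 - (q + O)*(O - 9) = 3 - (O + q)*(-9 + O) = 3 - (-9 + O)*(O + q))
2721/3949 + b(63, -65)/4598 = 2721/3949 + (3 - 1*(-65)**2 + 9*(-65) + 9*63 - 1*(-65)*63)/4598 = 2721*(1/3949) + (3 - 1*4225 - 585 + 567 + 4095)*(1/4598) = 2721/3949 + (3 - 4225 - 585 + 567 + 4095)*(1/4598) = 2721/3949 - 145*1/4598 = 2721/3949 - 145/4598 = 1085323/1650682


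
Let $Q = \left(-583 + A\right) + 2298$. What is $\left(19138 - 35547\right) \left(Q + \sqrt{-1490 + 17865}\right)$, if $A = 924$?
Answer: $-43303351 - 82045 \sqrt{655} \approx -4.5403 \cdot 10^{7}$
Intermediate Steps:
$Q = 2639$ ($Q = \left(-583 + 924\right) + 2298 = 341 + 2298 = 2639$)
$\left(19138 - 35547\right) \left(Q + \sqrt{-1490 + 17865}\right) = \left(19138 - 35547\right) \left(2639 + \sqrt{-1490 + 17865}\right) = - 16409 \left(2639 + \sqrt{16375}\right) = - 16409 \left(2639 + 5 \sqrt{655}\right) = -43303351 - 82045 \sqrt{655}$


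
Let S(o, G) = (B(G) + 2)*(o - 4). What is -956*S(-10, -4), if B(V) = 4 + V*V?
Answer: 294448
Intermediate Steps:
B(V) = 4 + V**2
S(o, G) = (-4 + o)*(6 + G**2) (S(o, G) = ((4 + G**2) + 2)*(o - 4) = (6 + G**2)*(-4 + o) = (-4 + o)*(6 + G**2))
-956*S(-10, -4) = -956*(-24 - 4*(-4)**2 + 6*(-10) - 10*(-4)**2) = -956*(-24 - 4*16 - 60 - 10*16) = -956*(-24 - 64 - 60 - 160) = -956*(-308) = 294448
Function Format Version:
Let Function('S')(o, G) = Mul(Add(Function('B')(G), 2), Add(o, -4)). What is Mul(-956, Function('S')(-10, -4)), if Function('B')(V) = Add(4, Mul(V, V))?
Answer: 294448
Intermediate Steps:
Function('B')(V) = Add(4, Pow(V, 2))
Function('S')(o, G) = Mul(Add(-4, o), Add(6, Pow(G, 2))) (Function('S')(o, G) = Mul(Add(Add(4, Pow(G, 2)), 2), Add(o, -4)) = Mul(Add(6, Pow(G, 2)), Add(-4, o)) = Mul(Add(-4, o), Add(6, Pow(G, 2))))
Mul(-956, Function('S')(-10, -4)) = Mul(-956, Add(-24, Mul(-4, Pow(-4, 2)), Mul(6, -10), Mul(-10, Pow(-4, 2)))) = Mul(-956, Add(-24, Mul(-4, 16), -60, Mul(-10, 16))) = Mul(-956, Add(-24, -64, -60, -160)) = Mul(-956, -308) = 294448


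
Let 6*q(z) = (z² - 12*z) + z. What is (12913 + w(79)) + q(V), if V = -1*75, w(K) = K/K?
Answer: 13989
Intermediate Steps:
w(K) = 1
V = -75
q(z) = -11*z/6 + z²/6 (q(z) = ((z² - 12*z) + z)/6 = (z² - 11*z)/6 = -11*z/6 + z²/6)
(12913 + w(79)) + q(V) = (12913 + 1) + (⅙)*(-75)*(-11 - 75) = 12914 + (⅙)*(-75)*(-86) = 12914 + 1075 = 13989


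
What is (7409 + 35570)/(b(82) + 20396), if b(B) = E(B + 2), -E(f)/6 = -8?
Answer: 42979/20444 ≈ 2.1023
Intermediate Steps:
E(f) = 48 (E(f) = -6*(-8) = 48)
b(B) = 48
(7409 + 35570)/(b(82) + 20396) = (7409 + 35570)/(48 + 20396) = 42979/20444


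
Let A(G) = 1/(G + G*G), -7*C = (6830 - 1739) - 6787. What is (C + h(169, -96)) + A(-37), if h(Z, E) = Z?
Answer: 3834835/9324 ≈ 411.29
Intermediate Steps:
C = 1696/7 (C = -((6830 - 1739) - 6787)/7 = -(5091 - 6787)/7 = -1/7*(-1696) = 1696/7 ≈ 242.29)
A(G) = 1/(G + G**2)
(C + h(169, -96)) + A(-37) = (1696/7 + 169) + 1/((-37)*(1 - 37)) = 2879/7 - 1/37/(-36) = 2879/7 - 1/37*(-1/36) = 2879/7 + 1/1332 = 3834835/9324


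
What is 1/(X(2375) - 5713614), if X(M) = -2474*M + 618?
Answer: -1/11588746 ≈ -8.6291e-8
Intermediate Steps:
X(M) = 618 - 2474*M
1/(X(2375) - 5713614) = 1/((618 - 2474*2375) - 5713614) = 1/((618 - 5875750) - 5713614) = 1/(-5875132 - 5713614) = 1/(-11588746) = -1/11588746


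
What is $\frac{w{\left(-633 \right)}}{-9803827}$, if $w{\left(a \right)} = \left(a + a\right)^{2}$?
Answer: $- \frac{1602756}{9803827} \approx -0.16348$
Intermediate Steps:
$w{\left(a \right)} = 4 a^{2}$ ($w{\left(a \right)} = \left(2 a\right)^{2} = 4 a^{2}$)
$\frac{w{\left(-633 \right)}}{-9803827} = \frac{4 \left(-633\right)^{2}}{-9803827} = 4 \cdot 400689 \left(- \frac{1}{9803827}\right) = 1602756 \left(- \frac{1}{9803827}\right) = - \frac{1602756}{9803827}$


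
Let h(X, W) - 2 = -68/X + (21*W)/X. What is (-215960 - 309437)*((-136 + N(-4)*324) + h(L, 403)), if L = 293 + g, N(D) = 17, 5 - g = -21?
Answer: -905101937297/319 ≈ -2.8373e+9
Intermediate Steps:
g = 26 (g = 5 - 1*(-21) = 5 + 21 = 26)
L = 319 (L = 293 + 26 = 319)
h(X, W) = 2 - 68/X + 21*W/X (h(X, W) = 2 + (-68/X + (21*W)/X) = 2 + (-68/X + 21*W/X) = 2 - 68/X + 21*W/X)
(-215960 - 309437)*((-136 + N(-4)*324) + h(L, 403)) = (-215960 - 309437)*((-136 + 17*324) + (-68 + 2*319 + 21*403)/319) = -525397*((-136 + 5508) + (-68 + 638 + 8463)/319) = -525397*(5372 + (1/319)*9033) = -525397*(5372 + 9033/319) = -525397*1722701/319 = -905101937297/319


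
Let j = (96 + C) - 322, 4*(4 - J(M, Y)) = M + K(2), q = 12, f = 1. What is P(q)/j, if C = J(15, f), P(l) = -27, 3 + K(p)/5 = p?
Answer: 54/449 ≈ 0.12027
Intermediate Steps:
K(p) = -15 + 5*p
J(M, Y) = 21/4 - M/4 (J(M, Y) = 4 - (M + (-15 + 5*2))/4 = 4 - (M + (-15 + 10))/4 = 4 - (M - 5)/4 = 4 - (-5 + M)/4 = 4 + (5/4 - M/4) = 21/4 - M/4)
C = 3/2 (C = 21/4 - ¼*15 = 21/4 - 15/4 = 3/2 ≈ 1.5000)
j = -449/2 (j = (96 + 3/2) - 322 = 195/2 - 322 = -449/2 ≈ -224.50)
P(q)/j = -27/(-449/2) = -27*(-2/449) = 54/449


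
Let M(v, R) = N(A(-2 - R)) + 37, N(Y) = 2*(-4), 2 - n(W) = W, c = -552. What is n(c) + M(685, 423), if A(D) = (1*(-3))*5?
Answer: 583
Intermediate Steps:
n(W) = 2 - W
A(D) = -15 (A(D) = -3*5 = -15)
N(Y) = -8
M(v, R) = 29 (M(v, R) = -8 + 37 = 29)
n(c) + M(685, 423) = (2 - 1*(-552)) + 29 = (2 + 552) + 29 = 554 + 29 = 583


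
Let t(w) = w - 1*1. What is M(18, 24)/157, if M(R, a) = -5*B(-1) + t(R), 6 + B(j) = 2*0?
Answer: 47/157 ≈ 0.29936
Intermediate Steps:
B(j) = -6 (B(j) = -6 + 2*0 = -6 + 0 = -6)
t(w) = -1 + w (t(w) = w - 1 = -1 + w)
M(R, a) = 29 + R (M(R, a) = -5*(-6) + (-1 + R) = 30 + (-1 + R) = 29 + R)
M(18, 24)/157 = (29 + 18)/157 = 47*(1/157) = 47/157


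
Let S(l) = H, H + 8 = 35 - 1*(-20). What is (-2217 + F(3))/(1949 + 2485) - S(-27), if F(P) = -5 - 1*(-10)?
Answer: -105305/2217 ≈ -47.499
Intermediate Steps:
F(P) = 5 (F(P) = -5 + 10 = 5)
H = 47 (H = -8 + (35 - 1*(-20)) = -8 + (35 + 20) = -8 + 55 = 47)
S(l) = 47
(-2217 + F(3))/(1949 + 2485) - S(-27) = (-2217 + 5)/(1949 + 2485) - 1*47 = -2212/4434 - 47 = -2212*1/4434 - 47 = -1106/2217 - 47 = -105305/2217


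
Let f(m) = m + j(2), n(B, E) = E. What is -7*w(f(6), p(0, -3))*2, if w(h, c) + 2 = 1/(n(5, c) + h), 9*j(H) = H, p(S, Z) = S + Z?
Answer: 686/29 ≈ 23.655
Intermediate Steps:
j(H) = H/9
f(m) = 2/9 + m (f(m) = m + (⅑)*2 = m + 2/9 = 2/9 + m)
w(h, c) = -2 + 1/(c + h)
-7*w(f(6), p(0, -3))*2 = -7*(1 - 2*(0 - 3) - 2*(2/9 + 6))/((0 - 3) + (2/9 + 6))*2 = -7*(1 - 2*(-3) - 2*56/9)/(-3 + 56/9)*2 = -7*(1 + 6 - 112/9)/29/9*2 = -63*(-49)/(29*9)*2 = -7*(-49/29)*2 = (343/29)*2 = 686/29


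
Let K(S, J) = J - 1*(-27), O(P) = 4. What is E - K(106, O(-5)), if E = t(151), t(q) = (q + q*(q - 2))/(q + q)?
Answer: 44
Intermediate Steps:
t(q) = (q + q*(-2 + q))/(2*q) (t(q) = (q + q*(-2 + q))/((2*q)) = (q + q*(-2 + q))*(1/(2*q)) = (q + q*(-2 + q))/(2*q))
K(S, J) = 27 + J (K(S, J) = J + 27 = 27 + J)
E = 75 (E = -½ + (½)*151 = -½ + 151/2 = 75)
E - K(106, O(-5)) = 75 - (27 + 4) = 75 - 1*31 = 75 - 31 = 44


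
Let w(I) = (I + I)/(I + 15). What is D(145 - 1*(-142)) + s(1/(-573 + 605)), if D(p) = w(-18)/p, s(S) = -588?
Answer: -168744/287 ≈ -587.96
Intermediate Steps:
w(I) = 2*I/(15 + I) (w(I) = (2*I)/(15 + I) = 2*I/(15 + I))
D(p) = 12/p (D(p) = (2*(-18)/(15 - 18))/p = (2*(-18)/(-3))/p = (2*(-18)*(-1/3))/p = 12/p)
D(145 - 1*(-142)) + s(1/(-573 + 605)) = 12/(145 - 1*(-142)) - 588 = 12/(145 + 142) - 588 = 12/287 - 588 = -168744/287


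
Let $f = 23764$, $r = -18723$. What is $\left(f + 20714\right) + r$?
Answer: $25755$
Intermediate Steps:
$\left(f + 20714\right) + r = \left(23764 + 20714\right) - 18723 = 44478 - 18723 = 25755$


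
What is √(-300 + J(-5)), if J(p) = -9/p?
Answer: I*√7455/5 ≈ 17.268*I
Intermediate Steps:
√(-300 + J(-5)) = √(-300 - 9/(-5)) = √(-300 - 9*(-⅕)) = √(-300 + 9/5) = √(-1491/5) = I*√7455/5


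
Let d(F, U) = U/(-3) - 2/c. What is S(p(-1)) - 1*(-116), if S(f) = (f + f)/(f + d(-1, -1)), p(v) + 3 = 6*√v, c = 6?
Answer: 118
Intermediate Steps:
p(v) = -3 + 6*√v
d(F, U) = -⅓ - U/3 (d(F, U) = U/(-3) - 2/6 = U*(-⅓) - 2*⅙ = -U/3 - ⅓ = -⅓ - U/3)
S(f) = 2 (S(f) = (f + f)/(f + (-⅓ - ⅓*(-1))) = (2*f)/(f + (-⅓ + ⅓)) = (2*f)/(f + 0) = (2*f)/f = 2)
S(p(-1)) - 1*(-116) = 2 - 1*(-116) = 2 + 116 = 118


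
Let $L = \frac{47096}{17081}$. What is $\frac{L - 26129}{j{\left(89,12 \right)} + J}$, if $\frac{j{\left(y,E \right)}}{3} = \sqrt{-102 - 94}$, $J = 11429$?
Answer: $- \frac{175873532153}{76937421145} + \frac{646310994 i}{76937421145} \approx -2.2859 + 0.0084005 i$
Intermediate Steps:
$j{\left(y,E \right)} = 42 i$ ($j{\left(y,E \right)} = 3 \sqrt{-102 - 94} = 3 \sqrt{-196} = 3 \cdot 14 i = 42 i$)
$L = \frac{1624}{589}$ ($L = 47096 \cdot \frac{1}{17081} = \frac{1624}{589} \approx 2.7572$)
$\frac{L - 26129}{j{\left(89,12 \right)} + J} = \frac{\frac{1624}{589} - 26129}{42 i + 11429} = - \frac{15388357}{589 \left(11429 + 42 i\right)} = - \frac{15388357 \frac{11429 - 42 i}{130623805}}{589} = - \frac{15388357 \left(11429 - 42 i\right)}{76937421145}$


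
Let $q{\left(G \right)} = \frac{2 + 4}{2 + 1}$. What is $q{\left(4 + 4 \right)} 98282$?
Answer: $196564$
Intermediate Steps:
$q{\left(G \right)} = 2$ ($q{\left(G \right)} = \frac{6}{3} = 6 \cdot \frac{1}{3} = 2$)
$q{\left(4 + 4 \right)} 98282 = 2 \cdot 98282 = 196564$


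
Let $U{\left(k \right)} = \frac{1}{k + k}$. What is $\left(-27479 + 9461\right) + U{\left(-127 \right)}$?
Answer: $- \frac{4576573}{254} \approx -18018.0$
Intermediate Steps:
$U{\left(k \right)} = \frac{1}{2 k}$
$\left(-27479 + 9461\right) + U{\left(-127 \right)} = \left(-27479 + 9461\right) + \frac{1}{2 \left(-127\right)} = -18018 + \frac{1}{2} \left(- \frac{1}{127}\right) = -18018 - \frac{1}{254} = - \frac{4576573}{254}$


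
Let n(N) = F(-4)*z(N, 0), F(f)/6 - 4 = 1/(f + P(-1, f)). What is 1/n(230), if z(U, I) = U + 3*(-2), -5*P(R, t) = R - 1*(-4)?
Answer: 23/116928 ≈ 0.00019670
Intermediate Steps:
P(R, t) = -4/5 - R/5 (P(R, t) = -(R - 1*(-4))/5 = -(R + 4)/5 = -(4 + R)/5 = -4/5 - R/5)
F(f) = 24 + 6/(-3/5 + f) (F(f) = 24 + 6/(f + (-4/5 - 1/5*(-1))) = 24 + 6/(f + (-4/5 + 1/5)) = 24 + 6/(f - 3/5) = 24 + 6/(-3/5 + f))
z(U, I) = -6 + U (z(U, I) = U - 6 = -6 + U)
n(N) = -3132/23 + 522*N/23 (n(N) = (6*(-7 + 20*(-4))/(-3 + 5*(-4)))*(-6 + N) = (6*(-7 - 80)/(-3 - 20))*(-6 + N) = (6*(-87)/(-23))*(-6 + N) = (6*(-1/23)*(-87))*(-6 + N) = 522*(-6 + N)/23 = -3132/23 + 522*N/23)
1/n(230) = 1/(-3132/23 + (522/23)*230) = 1/(-3132/23 + 5220) = 1/(116928/23) = 23/116928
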